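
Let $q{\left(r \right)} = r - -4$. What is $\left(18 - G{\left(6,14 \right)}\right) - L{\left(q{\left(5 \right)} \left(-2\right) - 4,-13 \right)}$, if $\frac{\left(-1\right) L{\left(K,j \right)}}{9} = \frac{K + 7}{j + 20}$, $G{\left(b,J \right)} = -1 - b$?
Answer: $\frac{40}{7} \approx 5.7143$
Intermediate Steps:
$q{\left(r \right)} = 4 + r$ ($q{\left(r \right)} = r + 4 = 4 + r$)
$L{\left(K,j \right)} = - \frac{9 \left(7 + K\right)}{20 + j}$ ($L{\left(K,j \right)} = - 9 \frac{K + 7}{j + 20} = - 9 \frac{7 + K}{20 + j} = - \frac{9 \left(7 + K\right)}{20 + j}$)
$\left(18 - G{\left(6,14 \right)}\right) - L{\left(q{\left(5 \right)} \left(-2\right) - 4,-13 \right)} = \left(18 - \left(-1 - 6\right)\right) - \frac{9 \left(-7 - \left(\left(4 + 5\right) \left(-2\right) - 4\right)\right)}{20 - 13} = \left(18 - \left(-1 - 6\right)\right) - \frac{9 \left(-7 - \left(9 \left(-2\right) - 4\right)\right)}{7} = \left(18 - -7\right) - 9 \cdot \frac{1}{7} \left(-7 - \left(-18 - 4\right)\right) = \left(18 + 7\right) - 9 \cdot \frac{1}{7} \left(-7 - -22\right) = 25 - 9 \cdot \frac{1}{7} \left(-7 + 22\right) = 25 - 9 \cdot \frac{1}{7} \cdot 15 = 25 - \frac{135}{7} = \frac{40}{7}$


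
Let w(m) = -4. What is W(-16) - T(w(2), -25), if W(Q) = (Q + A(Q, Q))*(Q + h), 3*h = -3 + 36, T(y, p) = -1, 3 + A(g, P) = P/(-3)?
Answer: 208/3 ≈ 69.333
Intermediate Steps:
A(g, P) = -3 - P/3 (A(g, P) = -3 + P/(-3) = -3 + P*(-1/3) = -3 - P/3)
h = 11 (h = (-3 + 36)/3 = (1/3)*33 = 11)
W(Q) = (-3 + 2*Q/3)*(11 + Q) (W(Q) = (Q + (-3 - Q/3))*(Q + 11) = (-3 + 2*Q/3)*(11 + Q))
W(-16) - T(w(2), -25) = (-33 + (2/3)*(-16)**2 + (13/3)*(-16)) - 1*(-1) = (-33 + (2/3)*256 - 208/3) + 1 = (-33 + 512/3 - 208/3) + 1 = 205/3 + 1 = 208/3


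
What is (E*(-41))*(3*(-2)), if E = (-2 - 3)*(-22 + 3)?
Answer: 23370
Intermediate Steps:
E = 95 (E = -5*(-19) = 95)
(E*(-41))*(3*(-2)) = (95*(-41))*(3*(-2)) = -3895*(-6) = 23370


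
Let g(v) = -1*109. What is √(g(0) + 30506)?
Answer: √30397 ≈ 174.35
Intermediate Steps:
g(v) = -109
√(g(0) + 30506) = √(-109 + 30506) = √30397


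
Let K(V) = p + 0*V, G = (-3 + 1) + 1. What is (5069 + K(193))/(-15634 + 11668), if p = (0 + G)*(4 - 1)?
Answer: -2533/1983 ≈ -1.2774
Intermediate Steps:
G = -1 (G = -2 + 1 = -1)
p = -3 (p = (0 - 1)*(4 - 1) = -1*3 = -3)
K(V) = -3 (K(V) = -3 + 0*V = -3 + 0 = -3)
(5069 + K(193))/(-15634 + 11668) = (5069 - 3)/(-15634 + 11668) = 5066/(-3966) = 5066*(-1/3966) = -2533/1983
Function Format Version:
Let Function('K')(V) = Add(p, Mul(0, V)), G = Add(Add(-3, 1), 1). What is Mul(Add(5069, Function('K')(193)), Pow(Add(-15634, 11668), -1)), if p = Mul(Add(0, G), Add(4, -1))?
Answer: Rational(-2533, 1983) ≈ -1.2774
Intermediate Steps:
G = -1 (G = Add(-2, 1) = -1)
p = -3 (p = Mul(Add(0, -1), Add(4, -1)) = Mul(-1, 3) = -3)
Function('K')(V) = -3 (Function('K')(V) = Add(-3, Mul(0, V)) = Add(-3, 0) = -3)
Mul(Add(5069, Function('K')(193)), Pow(Add(-15634, 11668), -1)) = Mul(Add(5069, -3), Pow(Add(-15634, 11668), -1)) = Mul(5066, Pow(-3966, -1)) = Mul(5066, Rational(-1, 3966)) = Rational(-2533, 1983)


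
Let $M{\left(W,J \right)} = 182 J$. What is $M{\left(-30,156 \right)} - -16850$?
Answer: $45242$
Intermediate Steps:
$M{\left(-30,156 \right)} - -16850 = 182 \cdot 156 - -16850 = 28392 + 16850 = 45242$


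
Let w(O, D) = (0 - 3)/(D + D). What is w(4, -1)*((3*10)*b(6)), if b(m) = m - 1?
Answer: 225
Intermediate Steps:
w(O, D) = -3/(2*D) (w(O, D) = -3*1/(2*D) = -3/(2*D))
b(m) = -1 + m
w(4, -1)*((3*10)*b(6)) = (-3/2/(-1))*((3*10)*(-1 + 6)) = (-3/2*(-1))*(30*5) = (3/2)*150 = 225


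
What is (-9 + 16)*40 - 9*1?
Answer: 271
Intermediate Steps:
(-9 + 16)*40 - 9*1 = 7*40 - 9 = 280 - 9 = 271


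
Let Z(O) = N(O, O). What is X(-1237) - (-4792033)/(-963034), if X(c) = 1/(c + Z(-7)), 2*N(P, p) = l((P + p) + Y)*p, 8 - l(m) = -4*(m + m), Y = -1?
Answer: -4050230919/813763730 ≈ -4.9772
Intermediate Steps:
l(m) = 8 + 8*m (l(m) = 8 - (-4)*(m + m) = 8 - (-4)*2*m = 8 - (-8)*m = 8 + 8*m)
N(P, p) = p*(8*P + 8*p)/2 (N(P, p) = ((8 + 8*((P + p) - 1))*p)/2 = ((8 + 8*(-1 + P + p))*p)/2 = ((8 + (-8 + 8*P + 8*p))*p)/2 = ((8*P + 8*p)*p)/2 = (p*(8*P + 8*p))/2 = p*(8*P + 8*p)/2)
Z(O) = 8*O² (Z(O) = 4*O*(O + O) = 4*O*(2*O) = 8*O²)
X(c) = 1/(392 + c) (X(c) = 1/(c + 8*(-7)²) = 1/(c + 8*49) = 1/(c + 392) = 1/(392 + c))
X(-1237) - (-4792033)/(-963034) = 1/(392 - 1237) - (-4792033)/(-963034) = 1/(-845) - (-4792033)*(-1)/963034 = -1/845 - 1*4792033/963034 = -1/845 - 4792033/963034 = -4050230919/813763730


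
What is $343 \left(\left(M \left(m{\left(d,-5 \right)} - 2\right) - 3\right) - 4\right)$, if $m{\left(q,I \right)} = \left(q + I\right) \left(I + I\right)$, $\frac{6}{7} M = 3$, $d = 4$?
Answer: $7203$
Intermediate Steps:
$M = \frac{7}{2}$ ($M = \frac{7}{6} \cdot 3 = \frac{7}{2} \approx 3.5$)
$m{\left(q,I \right)} = 2 I \left(I + q\right)$ ($m{\left(q,I \right)} = \left(I + q\right) 2 I = 2 I \left(I + q\right)$)
$343 \left(\left(M \left(m{\left(d,-5 \right)} - 2\right) - 3\right) - 4\right) = 343 \left(\left(\frac{7 \left(2 \left(-5\right) \left(-5 + 4\right) - 2\right)}{2} - 3\right) - 4\right) = 343 \left(\left(\frac{7 \left(2 \left(-5\right) \left(-1\right) - 2\right)}{2} - 3\right) - 4\right) = 343 \left(\left(\frac{7 \left(10 - 2\right)}{2} - 3\right) - 4\right) = 343 \left(\left(\frac{7}{2} \cdot 8 - 3\right) - 4\right) = 343 \left(\left(28 - 3\right) - 4\right) = 343 \left(25 - 4\right) = 343 \cdot 21 = 7203$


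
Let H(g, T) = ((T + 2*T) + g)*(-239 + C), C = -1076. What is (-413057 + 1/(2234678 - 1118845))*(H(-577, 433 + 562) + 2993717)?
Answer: 79645357427638440/1115833 ≈ 7.1377e+10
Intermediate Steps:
H(g, T) = -3945*T - 1315*g (H(g, T) = ((T + 2*T) + g)*(-239 - 1076) = (3*T + g)*(-1315) = (g + 3*T)*(-1315) = -3945*T - 1315*g)
(-413057 + 1/(2234678 - 1118845))*(H(-577, 433 + 562) + 2993717) = (-413057 + 1/(2234678 - 1118845))*((-3945*(433 + 562) - 1315*(-577)) + 2993717) = (-413057 + 1/1115833)*((-3945*995 + 758755) + 2993717) = (-413057 + 1/1115833)*((-3925275 + 758755) + 2993717) = -460902631480*(-3166520 + 2993717)/1115833 = -460902631480/1115833*(-172803) = 79645357427638440/1115833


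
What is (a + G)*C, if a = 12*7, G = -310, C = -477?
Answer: 107802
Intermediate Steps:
a = 84
(a + G)*C = (84 - 310)*(-477) = -226*(-477) = 107802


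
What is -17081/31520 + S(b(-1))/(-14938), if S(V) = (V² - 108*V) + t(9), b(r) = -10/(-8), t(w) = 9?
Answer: -5709857/10701040 ≈ -0.53358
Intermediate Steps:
b(r) = 5/4 (b(r) = -10*(-⅛) = 5/4)
S(V) = 9 + V² - 108*V (S(V) = (V² - 108*V) + 9 = 9 + V² - 108*V)
-17081/31520 + S(b(-1))/(-14938) = -17081/31520 + (9 + (5/4)² - 108*5/4)/(-14938) = -17081*1/31520 + (9 + 25/16 - 135)*(-1/14938) = -17081/31520 - 1991/16*(-1/14938) = -17081/31520 + 181/21728 = -5709857/10701040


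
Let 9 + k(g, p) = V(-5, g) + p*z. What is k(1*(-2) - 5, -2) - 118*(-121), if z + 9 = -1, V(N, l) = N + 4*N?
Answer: 14264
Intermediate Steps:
V(N, l) = 5*N
z = -10 (z = -9 - 1 = -10)
k(g, p) = -34 - 10*p (k(g, p) = -9 + (5*(-5) + p*(-10)) = -9 + (-25 - 10*p) = -34 - 10*p)
k(1*(-2) - 5, -2) - 118*(-121) = (-34 - 10*(-2)) - 118*(-121) = (-34 + 20) + 14278 = -14 + 14278 = 14264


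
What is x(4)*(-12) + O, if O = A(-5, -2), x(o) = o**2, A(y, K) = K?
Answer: -194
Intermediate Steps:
O = -2
x(4)*(-12) + O = 4**2*(-12) - 2 = 16*(-12) - 2 = -192 - 2 = -194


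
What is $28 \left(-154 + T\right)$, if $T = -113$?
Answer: $-7476$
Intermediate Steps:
$28 \left(-154 + T\right) = 28 \left(-154 - 113\right) = 28 \left(-267\right) = -7476$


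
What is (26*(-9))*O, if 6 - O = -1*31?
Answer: -8658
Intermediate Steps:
O = 37 (O = 6 - (-1)*31 = 6 - 1*(-31) = 6 + 31 = 37)
(26*(-9))*O = (26*(-9))*37 = -234*37 = -8658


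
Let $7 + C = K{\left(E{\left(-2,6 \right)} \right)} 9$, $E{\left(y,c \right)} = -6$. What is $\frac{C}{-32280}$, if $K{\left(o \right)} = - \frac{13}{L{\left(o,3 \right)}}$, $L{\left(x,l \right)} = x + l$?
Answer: $- \frac{4}{4035} \approx -0.00099133$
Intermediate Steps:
$L{\left(x,l \right)} = l + x$
$K{\left(o \right)} = - \frac{13}{3 + o}$
$C = 32$ ($C = -7 + - \frac{13}{3 - 6} \cdot 9 = -7 + - \frac{13}{-3} \cdot 9 = -7 + \left(-13\right) \left(- \frac{1}{3}\right) 9 = -7 + \frac{13}{3} \cdot 9 = -7 + 39 = 32$)
$\frac{C}{-32280} = \frac{32}{-32280} = 32 \left(- \frac{1}{32280}\right) = - \frac{4}{4035}$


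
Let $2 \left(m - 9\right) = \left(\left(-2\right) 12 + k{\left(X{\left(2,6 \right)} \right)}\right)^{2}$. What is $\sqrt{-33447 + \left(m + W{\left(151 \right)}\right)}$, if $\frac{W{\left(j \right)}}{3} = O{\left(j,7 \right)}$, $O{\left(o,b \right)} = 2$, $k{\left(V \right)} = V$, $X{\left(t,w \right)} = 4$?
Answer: $4 i \sqrt{2077} \approx 182.3 i$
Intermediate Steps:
$W{\left(j \right)} = 6$ ($W{\left(j \right)} = 3 \cdot 2 = 6$)
$m = 209$ ($m = 9 + \frac{\left(\left(-2\right) 12 + 4\right)^{2}}{2} = 9 + \frac{\left(-24 + 4\right)^{2}}{2} = 9 + \frac{\left(-20\right)^{2}}{2} = 9 + \frac{1}{2} \cdot 400 = 9 + 200 = 209$)
$\sqrt{-33447 + \left(m + W{\left(151 \right)}\right)} = \sqrt{-33447 + \left(209 + 6\right)} = \sqrt{-33447 + 215} = \sqrt{-33232} = 4 i \sqrt{2077}$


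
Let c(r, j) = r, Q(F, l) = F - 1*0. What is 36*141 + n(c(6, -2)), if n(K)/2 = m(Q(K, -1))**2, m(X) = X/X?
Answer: 5078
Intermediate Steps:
Q(F, l) = F (Q(F, l) = F + 0 = F)
m(X) = 1
n(K) = 2 (n(K) = 2*1**2 = 2*1 = 2)
36*141 + n(c(6, -2)) = 36*141 + 2 = 5076 + 2 = 5078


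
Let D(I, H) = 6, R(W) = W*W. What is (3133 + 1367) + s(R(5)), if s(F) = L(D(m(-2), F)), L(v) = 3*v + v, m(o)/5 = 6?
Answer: 4524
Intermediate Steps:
R(W) = W²
m(o) = 30 (m(o) = 5*6 = 30)
L(v) = 4*v
s(F) = 24 (s(F) = 4*6 = 24)
(3133 + 1367) + s(R(5)) = (3133 + 1367) + 24 = 4500 + 24 = 4524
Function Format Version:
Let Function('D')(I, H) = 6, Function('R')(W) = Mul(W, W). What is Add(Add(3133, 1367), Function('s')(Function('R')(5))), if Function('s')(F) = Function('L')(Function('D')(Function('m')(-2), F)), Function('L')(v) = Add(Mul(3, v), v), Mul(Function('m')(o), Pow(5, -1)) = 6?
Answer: 4524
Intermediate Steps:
Function('R')(W) = Pow(W, 2)
Function('m')(o) = 30 (Function('m')(o) = Mul(5, 6) = 30)
Function('L')(v) = Mul(4, v)
Function('s')(F) = 24 (Function('s')(F) = Mul(4, 6) = 24)
Add(Add(3133, 1367), Function('s')(Function('R')(5))) = Add(Add(3133, 1367), 24) = Add(4500, 24) = 4524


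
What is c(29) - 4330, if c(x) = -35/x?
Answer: -125605/29 ≈ -4331.2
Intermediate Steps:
c(29) - 4330 = -35/29 - 4330 = -125605/29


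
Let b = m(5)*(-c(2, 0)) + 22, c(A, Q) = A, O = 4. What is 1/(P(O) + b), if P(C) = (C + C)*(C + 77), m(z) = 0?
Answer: 1/670 ≈ 0.0014925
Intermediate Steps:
P(C) = 2*C*(77 + C) (P(C) = (2*C)*(77 + C) = 2*C*(77 + C))
b = 22 (b = 0*(-1*2) + 22 = 0*(-2) + 22 = 0 + 22 = 22)
1/(P(O) + b) = 1/(2*4*(77 + 4) + 22) = 1/(2*4*81 + 22) = 1/(648 + 22) = 1/670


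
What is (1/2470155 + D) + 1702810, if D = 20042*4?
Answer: 4404232021591/2470155 ≈ 1.7830e+6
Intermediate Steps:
D = 80168
(1/2470155 + D) + 1702810 = (1/2470155 + 80168) + 1702810 = 198027386041/2470155 + 1702810 = 4404232021591/2470155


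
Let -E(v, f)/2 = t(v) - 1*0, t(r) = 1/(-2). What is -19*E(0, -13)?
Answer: -19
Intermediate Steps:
t(r) = -½
E(v, f) = 1 (E(v, f) = -2*(-½ - 1*0) = -2*(-½ + 0) = -2*(-½) = 1)
-19*E(0, -13) = -19*1 = -19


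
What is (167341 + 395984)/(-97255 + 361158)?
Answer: 563325/263903 ≈ 2.1346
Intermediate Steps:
(167341 + 395984)/(-97255 + 361158) = 563325/263903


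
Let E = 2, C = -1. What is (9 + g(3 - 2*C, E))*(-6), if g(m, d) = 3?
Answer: -72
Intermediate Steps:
(9 + g(3 - 2*C, E))*(-6) = (9 + 3)*(-6) = 12*(-6) = -72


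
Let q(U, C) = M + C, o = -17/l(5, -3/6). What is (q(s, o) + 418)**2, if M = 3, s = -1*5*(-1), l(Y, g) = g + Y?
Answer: 14100025/81 ≈ 1.7407e+5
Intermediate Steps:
l(Y, g) = Y + g
s = 5 (s = -5*(-1) = 5)
o = -34/9 (o = -17/(5 - 3/6) = -17/(5 - 3*1/6) = -17/(5 - 1/2) = -17/9/2 = -17*2/9 = -34/9 ≈ -3.7778)
q(U, C) = 3 + C
(q(s, o) + 418)**2 = ((3 - 34/9) + 418)**2 = (-7/9 + 418)**2 = (3755/9)**2 = 14100025/81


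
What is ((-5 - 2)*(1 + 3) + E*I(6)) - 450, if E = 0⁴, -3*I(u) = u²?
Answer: -478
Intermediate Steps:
I(u) = -u²/3
E = 0
((-5 - 2)*(1 + 3) + E*I(6)) - 450 = ((-5 - 2)*(1 + 3) + 0*(-⅓*6²)) - 450 = (-7*4 + 0*(-⅓*36)) - 450 = (-28 + 0*(-12)) - 450 = (-28 + 0) - 450 = -28 - 450 = -478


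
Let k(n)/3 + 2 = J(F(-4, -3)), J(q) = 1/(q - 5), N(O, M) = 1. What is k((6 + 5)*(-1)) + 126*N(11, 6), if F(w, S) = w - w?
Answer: 597/5 ≈ 119.40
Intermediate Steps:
F(w, S) = 0
J(q) = 1/(-5 + q)
k(n) = -33/5 (k(n) = -6 + 3/(-5 + 0) = -6 + 3/(-5) = -6 + 3*(-⅕) = -6 - ⅗ = -33/5)
k((6 + 5)*(-1)) + 126*N(11, 6) = -33/5 + 126*1 = -33/5 + 126 = 597/5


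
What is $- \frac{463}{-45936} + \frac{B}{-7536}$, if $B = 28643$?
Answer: $- \frac{6834665}{1802988} \approx -3.7907$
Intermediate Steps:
$- \frac{463}{-45936} + \frac{B}{-7536} = - \frac{463}{-45936} + \frac{28643}{-7536} = \left(-463\right) \left(- \frac{1}{45936}\right) + 28643 \left(- \frac{1}{7536}\right) = \frac{463}{45936} - \frac{28643}{7536} = - \frac{6834665}{1802988}$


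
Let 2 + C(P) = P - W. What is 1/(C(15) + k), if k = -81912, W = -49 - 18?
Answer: -1/81832 ≈ -1.2220e-5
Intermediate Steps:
W = -67
C(P) = 65 + P (C(P) = -2 + (P - 1*(-67)) = -2 + (P + 67) = -2 + (67 + P) = 65 + P)
1/(C(15) + k) = 1/((65 + 15) - 81912) = 1/(80 - 81912) = 1/(-81832) = -1/81832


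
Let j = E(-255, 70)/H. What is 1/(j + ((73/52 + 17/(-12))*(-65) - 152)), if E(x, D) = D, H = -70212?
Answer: -5851/884482 ≈ -0.0066152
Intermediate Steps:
j = -35/35106 (j = 70/(-70212) = 70*(-1/70212) = -35/35106 ≈ -0.00099698)
1/(j + ((73/52 + 17/(-12))*(-65) - 152)) = 1/(-35/35106 + ((73/52 + 17/(-12))*(-65) - 152)) = 1/(-35/35106 + ((73*(1/52) + 17*(-1/12))*(-65) - 152)) = 1/(-35/35106 + ((73/52 - 17/12)*(-65) - 152)) = 1/(-35/35106 + (-1/78*(-65) - 152)) = 1/(-35/35106 + (⅚ - 152)) = 1/(-35/35106 - 907/6) = 1/(-884482/5851) = -5851/884482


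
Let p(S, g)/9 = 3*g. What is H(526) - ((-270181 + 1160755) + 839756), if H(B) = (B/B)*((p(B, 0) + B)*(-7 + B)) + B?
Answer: -1456810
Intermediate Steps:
p(S, g) = 27*g (p(S, g) = 9*(3*g) = 27*g)
H(B) = B + B*(-7 + B) (H(B) = (B/B)*((27*0 + B)*(-7 + B)) + B = 1*((0 + B)*(-7 + B)) + B = 1*(B*(-7 + B)) + B = B*(-7 + B) + B = B + B*(-7 + B))
H(526) - ((-270181 + 1160755) + 839756) = 526*(-6 + 526) - ((-270181 + 1160755) + 839756) = 526*520 - (890574 + 839756) = 273520 - 1*1730330 = 273520 - 1730330 = -1456810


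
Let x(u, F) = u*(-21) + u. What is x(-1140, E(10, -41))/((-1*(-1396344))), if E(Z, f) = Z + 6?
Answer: 950/58181 ≈ 0.016328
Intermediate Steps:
E(Z, f) = 6 + Z
x(u, F) = -20*u (x(u, F) = -21*u + u = -20*u)
x(-1140, E(10, -41))/((-1*(-1396344))) = (-20*(-1140))/((-1*(-1396344))) = 22800/1396344 = 22800*(1/1396344) = 950/58181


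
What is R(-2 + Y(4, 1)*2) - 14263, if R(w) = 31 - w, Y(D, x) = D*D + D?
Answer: -14270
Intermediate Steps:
Y(D, x) = D + D² (Y(D, x) = D² + D = D + D²)
R(-2 + Y(4, 1)*2) - 14263 = (31 - (-2 + (4*(1 + 4))*2)) - 14263 = (31 - (-2 + (4*5)*2)) - 14263 = (31 - (-2 + 20*2)) - 14263 = (31 - (-2 + 40)) - 14263 = (31 - 1*38) - 14263 = (31 - 38) - 14263 = -7 - 14263 = -14270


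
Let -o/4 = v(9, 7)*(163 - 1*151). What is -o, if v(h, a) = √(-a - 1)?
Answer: 96*I*√2 ≈ 135.76*I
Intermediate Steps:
v(h, a) = √(-1 - a)
o = -96*I*√2 (o = -4*√(-1 - 1*7)*(163 - 1*151) = -4*√(-1 - 7)*(163 - 151) = -4*√(-8)*12 = -4*2*I*√2*12 = -96*I*√2 ≈ -135.76*I)
-o = -(-96)*I*√2 = 96*I*√2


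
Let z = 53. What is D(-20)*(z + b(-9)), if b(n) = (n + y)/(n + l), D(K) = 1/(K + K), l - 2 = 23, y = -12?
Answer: -827/640 ≈ -1.2922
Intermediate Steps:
l = 25 (l = 2 + 23 = 25)
D(K) = 1/(2*K)
b(n) = (-12 + n)/(25 + n) (b(n) = (n - 12)/(n + 25) = (-12 + n)/(25 + n))
D(-20)*(z + b(-9)) = ((1/2)/(-20))*(53 + (-12 - 9)/(25 - 9)) = ((1/2)*(-1/20))*(53 - 21/16) = -(53 + (1/16)*(-21))/40 = -(53 - 21/16)/40 = -1/40*827/16 = -827/640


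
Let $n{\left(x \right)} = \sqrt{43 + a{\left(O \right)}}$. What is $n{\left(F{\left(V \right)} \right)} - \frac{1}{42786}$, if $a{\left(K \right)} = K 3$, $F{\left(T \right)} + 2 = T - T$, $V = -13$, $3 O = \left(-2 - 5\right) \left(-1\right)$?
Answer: $- \frac{1}{42786} + 5 \sqrt{2} \approx 7.071$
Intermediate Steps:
$O = \frac{7}{3}$ ($O = \frac{\left(-2 - 5\right) \left(-1\right)}{3} = \frac{\left(-7\right) \left(-1\right)}{3} = \frac{1}{3} \cdot 7 = \frac{7}{3} \approx 2.3333$)
$F{\left(T \right)} = -2$ ($F{\left(T \right)} = -2 + \left(T - T\right) = -2 + 0 = -2$)
$a{\left(K \right)} = 3 K$
$n{\left(x \right)} = 5 \sqrt{2}$ ($n{\left(x \right)} = \sqrt{43 + 3 \cdot \frac{7}{3}} = \sqrt{43 + 7} = \sqrt{50} = 5 \sqrt{2}$)
$n{\left(F{\left(V \right)} \right)} - \frac{1}{42786} = 5 \sqrt{2} - \frac{1}{42786} = - \frac{1}{42786} + 5 \sqrt{2}$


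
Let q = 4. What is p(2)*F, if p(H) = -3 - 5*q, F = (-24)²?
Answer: -13248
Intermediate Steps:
F = 576
p(H) = -23 (p(H) = -3 - 5*4 = -3 - 20 = -23)
p(2)*F = -23*576 = -13248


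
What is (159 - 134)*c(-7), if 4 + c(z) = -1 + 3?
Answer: -50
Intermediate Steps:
c(z) = -2 (c(z) = -4 + (-1 + 3) = -4 + 2 = -2)
(159 - 134)*c(-7) = (159 - 134)*(-2) = 25*(-2) = -50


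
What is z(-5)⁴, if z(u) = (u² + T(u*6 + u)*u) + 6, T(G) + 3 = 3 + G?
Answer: 1800814096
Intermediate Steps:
T(G) = G (T(G) = -3 + (3 + G) = G)
z(u) = 6 + 8*u² (z(u) = (u² + (u*6 + u)*u) + 6 = (u² + (6*u + u)*u) + 6 = (u² + (7*u)*u) + 6 = (u² + 7*u²) + 6 = 8*u² + 6 = 6 + 8*u²)
z(-5)⁴ = (6 + 8*(-5)²)⁴ = (6 + 8*25)⁴ = (6 + 200)⁴ = 206⁴ = 1800814096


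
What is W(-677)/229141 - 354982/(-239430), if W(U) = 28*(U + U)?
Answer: 1570949137/1192678905 ≈ 1.3172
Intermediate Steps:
W(U) = 56*U (W(U) = 28*(2*U) = 56*U)
W(-677)/229141 - 354982/(-239430) = (56*(-677))/229141 - 354982/(-239430) = -37912*1/229141 - 354982*(-1/239430) = -37912/229141 + 7717/5205 = 1570949137/1192678905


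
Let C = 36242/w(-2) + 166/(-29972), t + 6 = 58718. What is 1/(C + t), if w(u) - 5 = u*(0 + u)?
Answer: 134874/8461844153 ≈ 1.5939e-5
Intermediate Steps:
w(u) = 5 + u² (w(u) = 5 + u*(0 + u) = 5 + u*u = 5 + u²)
t = 58712 (t = -6 + 58718 = 58712)
C = 543121865/134874 (C = 36242/(5 + (-2)²) + 166/(-29972) = 36242/(5 + 4) + 166*(-1/29972) = 36242/9 - 83/14986 = 543121865/134874 ≈ 4026.9)
1/(C + t) = 1/(543121865/134874 + 58712) = 1/(8461844153/134874) = 134874/8461844153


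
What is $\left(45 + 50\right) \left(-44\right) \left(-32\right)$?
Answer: $133760$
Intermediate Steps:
$\left(45 + 50\right) \left(-44\right) \left(-32\right) = 95 \left(-44\right) \left(-32\right) = \left(-4180\right) \left(-32\right) = 133760$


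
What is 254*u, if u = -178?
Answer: -45212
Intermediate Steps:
254*u = 254*(-178) = -45212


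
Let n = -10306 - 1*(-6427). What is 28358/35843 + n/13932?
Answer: 28449851/55484964 ≈ 0.51275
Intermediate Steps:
n = -3879 (n = -10306 + 6427 = -3879)
28358/35843 + n/13932 = 28358/35843 - 3879/13932 = 28358*(1/35843) - 3879*1/13932 = 28358/35843 - 431/1548 = 28449851/55484964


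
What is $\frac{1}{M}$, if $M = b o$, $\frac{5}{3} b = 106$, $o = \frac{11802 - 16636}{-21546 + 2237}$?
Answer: $\frac{96545}{1537212} \approx 0.062805$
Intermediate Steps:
$o = \frac{4834}{19309}$ ($o = - \frac{4834}{-19309} = \left(-4834\right) \left(- \frac{1}{19309}\right) = \frac{4834}{19309} \approx 0.25035$)
$b = \frac{318}{5}$ ($b = \frac{3}{5} \cdot 106 = \frac{318}{5} \approx 63.6$)
$M = \frac{1537212}{96545}$ ($M = \frac{318}{5} \cdot \frac{4834}{19309} = \frac{1537212}{96545} \approx 15.922$)
$\frac{1}{M} = \frac{1}{\frac{1537212}{96545}} = \frac{96545}{1537212}$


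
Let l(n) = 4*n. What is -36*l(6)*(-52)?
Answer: 44928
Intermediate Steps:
-36*l(6)*(-52) = -144*6*(-52) = -36*24*(-52) = -864*(-52) = 44928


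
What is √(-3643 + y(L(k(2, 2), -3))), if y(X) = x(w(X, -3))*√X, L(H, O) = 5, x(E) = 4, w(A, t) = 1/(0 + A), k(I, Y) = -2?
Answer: √(-3643 + 4*√5) ≈ 60.283*I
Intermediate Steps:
w(A, t) = 1/A
y(X) = 4*√X
√(-3643 + y(L(k(2, 2), -3))) = √(-3643 + 4*√5)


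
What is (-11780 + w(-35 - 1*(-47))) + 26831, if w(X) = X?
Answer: 15063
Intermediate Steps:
(-11780 + w(-35 - 1*(-47))) + 26831 = (-11780 + (-35 - 1*(-47))) + 26831 = (-11780 + (-35 + 47)) + 26831 = (-11780 + 12) + 26831 = -11768 + 26831 = 15063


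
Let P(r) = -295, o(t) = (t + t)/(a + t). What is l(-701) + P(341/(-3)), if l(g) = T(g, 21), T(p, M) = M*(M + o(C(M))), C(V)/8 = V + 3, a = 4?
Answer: 1310/7 ≈ 187.14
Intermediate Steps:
C(V) = 24 + 8*V (C(V) = 8*(V + 3) = 8*(3 + V) = 24 + 8*V)
o(t) = 2*t/(4 + t) (o(t) = (t + t)/(4 + t) = (2*t)/(4 + t) = 2*t/(4 + t))
T(p, M) = M*(M + 2*(24 + 8*M)/(28 + 8*M)) (T(p, M) = M*(M + 2*(24 + 8*M)/(4 + (24 + 8*M))) = M*(M + 2*(24 + 8*M)/(28 + 8*M)))
l(g) = 3375/7 (l(g) = 21*(12 + 2*21**2 + 11*21)/(7 + 2*21) = 21*(12 + 2*441 + 231)/(7 + 42) = 21*(12 + 882 + 231)/49 = 21*(1/49)*1125 = 3375/7)
l(-701) + P(341/(-3)) = 3375/7 - 295 = 1310/7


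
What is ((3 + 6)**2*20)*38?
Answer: 61560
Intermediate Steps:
((3 + 6)**2*20)*38 = (9**2*20)*38 = (81*20)*38 = 1620*38 = 61560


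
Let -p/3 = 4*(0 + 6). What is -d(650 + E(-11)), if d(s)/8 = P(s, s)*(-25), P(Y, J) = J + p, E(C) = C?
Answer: 113400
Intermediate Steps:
p = -72 (p = -12*(0 + 6) = -12*6 = -3*24 = -72)
P(Y, J) = -72 + J (P(Y, J) = J - 72 = -72 + J)
d(s) = 14400 - 200*s (d(s) = 8*((-72 + s)*(-25)) = 8*(1800 - 25*s) = 14400 - 200*s)
-d(650 + E(-11)) = -(14400 - 200*(650 - 11)) = -(14400 - 200*639) = -(14400 - 127800) = -1*(-113400) = 113400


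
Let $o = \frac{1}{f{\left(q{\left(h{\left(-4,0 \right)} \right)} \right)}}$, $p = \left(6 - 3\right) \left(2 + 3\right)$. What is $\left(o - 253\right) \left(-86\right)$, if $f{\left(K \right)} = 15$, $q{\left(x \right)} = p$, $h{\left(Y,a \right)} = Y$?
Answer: $\frac{326284}{15} \approx 21752.0$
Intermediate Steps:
$p = 15$ ($p = 3 \cdot 5 = 15$)
$q{\left(x \right)} = 15$
$o = \frac{1}{15} \approx 0.066667$
$\left(o - 253\right) \left(-86\right) = \left(\frac{1}{15} - 253\right) \left(-86\right) = \left(- \frac{3794}{15}\right) \left(-86\right) = \frac{326284}{15}$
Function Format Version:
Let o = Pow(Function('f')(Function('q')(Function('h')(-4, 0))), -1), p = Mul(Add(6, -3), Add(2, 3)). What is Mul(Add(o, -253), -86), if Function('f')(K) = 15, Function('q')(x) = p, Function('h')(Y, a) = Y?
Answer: Rational(326284, 15) ≈ 21752.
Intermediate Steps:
p = 15 (p = Mul(3, 5) = 15)
Function('q')(x) = 15
o = Rational(1, 15) (o = Pow(15, -1) = Rational(1, 15) ≈ 0.066667)
Mul(Add(o, -253), -86) = Mul(Add(Rational(1, 15), -253), -86) = Mul(Rational(-3794, 15), -86) = Rational(326284, 15)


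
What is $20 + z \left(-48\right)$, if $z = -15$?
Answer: $740$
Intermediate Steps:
$20 + z \left(-48\right) = 20 - -720 = 20 + 720 = 740$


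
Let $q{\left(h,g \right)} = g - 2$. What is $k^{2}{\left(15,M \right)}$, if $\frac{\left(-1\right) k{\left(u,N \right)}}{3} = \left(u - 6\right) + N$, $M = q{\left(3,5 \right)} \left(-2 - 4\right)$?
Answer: $729$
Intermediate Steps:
$q{\left(h,g \right)} = -2 + g$
$M = -18$ ($M = \left(-2 + 5\right) \left(-2 - 4\right) = 3 \left(-6\right) = -18$)
$k{\left(u,N \right)} = 18 - 3 N - 3 u$ ($k{\left(u,N \right)} = - 3 \left(\left(u - 6\right) + N\right) = - 3 \left(\left(-6 + u\right) + N\right) = - 3 \left(-6 + N + u\right) = 18 - 3 N - 3 u$)
$k^{2}{\left(15,M \right)} = \left(18 - -54 - 45\right)^{2} = \left(18 + 54 - 45\right)^{2} = 27^{2} = 729$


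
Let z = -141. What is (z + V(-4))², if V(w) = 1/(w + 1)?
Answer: 179776/9 ≈ 19975.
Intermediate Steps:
V(w) = 1/(1 + w)
(z + V(-4))² = (-141 + 1/(1 - 4))² = (-141 + 1/(-3))² = (-141 - ⅓)² = (-424/3)² = 179776/9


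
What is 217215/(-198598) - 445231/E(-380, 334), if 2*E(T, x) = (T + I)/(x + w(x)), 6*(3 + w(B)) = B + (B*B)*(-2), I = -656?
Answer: -4880716959621379/154310646 ≈ -3.1629e+7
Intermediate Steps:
w(B) = -3 - B**2/3 + B/6 (w(B) = -3 + (B + (B*B)*(-2))/6 = -3 + (B + B**2*(-2))/6 = -3 + (B - 2*B**2)/6 = -3 + (-B**2/3 + B/6) = -3 - B**2/3 + B/6)
E(T, x) = (-656 + T)/(2*(-3 - x**2/3 + 7*x/6)) (E(T, x) = ((T - 656)/(x + (-3 - x**2/3 + x/6)))/2 = ((-656 + T)/(-3 - x**2/3 + 7*x/6))/2 = (-656 + T)/(2*(-3 - x**2/3 + 7*x/6)))
217215/(-198598) - 445231/E(-380, 334) = 217215/(-198598) - 445231*(18 - 7*334 + 2*334**2)/(3*(656 - 1*(-380))) = 217215*(-1/198598) - 445231*(18 - 2338 + 2*111556)/(3*(656 + 380)) = -217215/198598 - 445231/(3*1036/(18 - 2338 + 223112)) = -217215/198598 - 445231/(3*1036/220792) = -217215/198598 - 445231/(3*(1/220792)*1036) = -217215/198598 - 445231/777/55198 = -217215/198598 - 445231*55198/777 = -217215/198598 - 24575860738/777 = -4880716959621379/154310646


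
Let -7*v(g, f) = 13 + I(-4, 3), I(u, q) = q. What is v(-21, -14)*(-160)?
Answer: 2560/7 ≈ 365.71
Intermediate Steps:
v(g, f) = -16/7 (v(g, f) = -(13 + 3)/7 = -⅐*16 = -16/7)
v(-21, -14)*(-160) = -16/7*(-160) = 2560/7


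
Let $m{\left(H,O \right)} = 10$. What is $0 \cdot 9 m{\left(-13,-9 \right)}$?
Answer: $0$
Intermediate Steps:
$0 \cdot 9 m{\left(-13,-9 \right)} = 0 \cdot 9 \cdot 10 = 0 \cdot 10 = 0$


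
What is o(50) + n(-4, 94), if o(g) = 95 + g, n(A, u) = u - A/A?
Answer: 238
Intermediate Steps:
n(A, u) = -1 + u (n(A, u) = u - 1*1 = u - 1 = -1 + u)
o(50) + n(-4, 94) = (95 + 50) + (-1 + 94) = 145 + 93 = 238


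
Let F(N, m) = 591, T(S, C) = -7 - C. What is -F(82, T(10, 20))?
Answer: -591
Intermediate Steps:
-F(82, T(10, 20)) = -1*591 = -591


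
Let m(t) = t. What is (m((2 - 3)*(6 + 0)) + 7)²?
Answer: 1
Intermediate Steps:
(m((2 - 3)*(6 + 0)) + 7)² = ((2 - 3)*(6 + 0) + 7)² = (-1*6 + 7)² = (-6 + 7)² = 1² = 1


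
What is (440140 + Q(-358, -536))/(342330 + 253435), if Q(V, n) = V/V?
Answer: 440141/595765 ≈ 0.73878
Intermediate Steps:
Q(V, n) = 1
(440140 + Q(-358, -536))/(342330 + 253435) = (440140 + 1)/(342330 + 253435) = 440141/595765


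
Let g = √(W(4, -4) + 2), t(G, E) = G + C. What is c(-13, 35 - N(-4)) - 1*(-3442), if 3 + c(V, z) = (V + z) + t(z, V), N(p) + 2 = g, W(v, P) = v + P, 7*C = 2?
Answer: 24502/7 - 2*√2 ≈ 3497.5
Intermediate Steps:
C = 2/7 (C = (⅐)*2 = 2/7 ≈ 0.28571)
W(v, P) = P + v
t(G, E) = 2/7 + G (t(G, E) = G + 2/7 = 2/7 + G)
g = √2 (g = √((-4 + 4) + 2) = √(0 + 2) = √2 ≈ 1.4142)
N(p) = -2 + √2
c(V, z) = -19/7 + V + 2*z (c(V, z) = -3 + ((V + z) + (2/7 + z)) = -3 + (2/7 + V + 2*z) = -19/7 + V + 2*z)
c(-13, 35 - N(-4)) - 1*(-3442) = (-19/7 - 13 + 2*(35 - (-2 + √2))) - 1*(-3442) = (-19/7 - 13 + 2*(35 + (2 - √2))) + 3442 = (-19/7 - 13 + 2*(37 - √2)) + 3442 = (-19/7 - 13 + (74 - 2*√2)) + 3442 = (408/7 - 2*√2) + 3442 = 24502/7 - 2*√2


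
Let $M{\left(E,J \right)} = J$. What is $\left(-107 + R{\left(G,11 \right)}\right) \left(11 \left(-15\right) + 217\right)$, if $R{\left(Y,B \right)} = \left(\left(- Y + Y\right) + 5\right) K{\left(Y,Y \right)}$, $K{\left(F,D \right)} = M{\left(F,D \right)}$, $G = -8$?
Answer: $-7644$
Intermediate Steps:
$K{\left(F,D \right)} = D$
$R{\left(Y,B \right)} = 5 Y$ ($R{\left(Y,B \right)} = \left(\left(- Y + Y\right) + 5\right) Y = \left(0 + 5\right) Y = 5 Y$)
$\left(-107 + R{\left(G,11 \right)}\right) \left(11 \left(-15\right) + 217\right) = \left(-107 + 5 \left(-8\right)\right) \left(11 \left(-15\right) + 217\right) = \left(-107 - 40\right) \left(-165 + 217\right) = \left(-147\right) 52 = -7644$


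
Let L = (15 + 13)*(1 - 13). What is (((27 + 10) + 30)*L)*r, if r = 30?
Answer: -675360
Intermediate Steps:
L = -336 (L = 28*(-12) = -336)
(((27 + 10) + 30)*L)*r = (((27 + 10) + 30)*(-336))*30 = ((37 + 30)*(-336))*30 = (67*(-336))*30 = -22512*30 = -675360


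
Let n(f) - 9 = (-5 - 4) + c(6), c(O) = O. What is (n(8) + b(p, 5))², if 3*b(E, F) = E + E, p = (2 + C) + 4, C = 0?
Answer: 100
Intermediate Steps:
p = 6 (p = (2 + 0) + 4 = 2 + 4 = 6)
b(E, F) = 2*E/3 (b(E, F) = (E + E)/3 = (2*E)/3 = 2*E/3)
n(f) = 6 (n(f) = 9 + ((-5 - 4) + 6) = 9 + (-9 + 6) = 9 - 3 = 6)
(n(8) + b(p, 5))² = (6 + (⅔)*6)² = (6 + 4)² = 10² = 100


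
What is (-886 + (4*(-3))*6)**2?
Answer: 917764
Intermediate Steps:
(-886 + (4*(-3))*6)**2 = (-886 - 12*6)**2 = (-886 - 72)**2 = (-958)**2 = 917764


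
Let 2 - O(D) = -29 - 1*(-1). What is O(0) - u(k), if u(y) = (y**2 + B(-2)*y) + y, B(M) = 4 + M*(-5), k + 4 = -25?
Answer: -376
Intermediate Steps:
k = -29 (k = -4 - 25 = -29)
O(D) = 30 (O(D) = 2 - (-29 - 1*(-1)) = 2 - (-29 + 1) = 2 - 1*(-28) = 2 + 28 = 30)
B(M) = 4 - 5*M
u(y) = y**2 + 15*y (u(y) = (y**2 + (4 - 5*(-2))*y) + y = (y**2 + (4 + 10)*y) + y = (y**2 + 14*y) + y = y**2 + 15*y)
O(0) - u(k) = 30 - (-29)*(15 - 29) = 30 - (-29)*(-14) = 30 - 1*406 = 30 - 406 = -376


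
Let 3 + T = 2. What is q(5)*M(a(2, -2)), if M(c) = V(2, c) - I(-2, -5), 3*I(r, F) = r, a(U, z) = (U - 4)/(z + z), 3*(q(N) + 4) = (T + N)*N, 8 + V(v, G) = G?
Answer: -164/9 ≈ -18.222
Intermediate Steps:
T = -1 (T = -3 + 2 = -1)
V(v, G) = -8 + G
q(N) = -4 + N*(-1 + N)/3 (q(N) = -4 + ((-1 + N)*N)/3 = -4 + (N*(-1 + N))/3 = -4 + N*(-1 + N)/3)
a(U, z) = (-4 + U)/(2*z) (a(U, z) = (-4 + U)/((2*z)) = (-4 + U)*(1/(2*z)) = (-4 + U)/(2*z))
I(r, F) = r/3
M(c) = -22/3 + c (M(c) = (-8 + c) - (-2)/3 = (-8 + c) - 1*(-⅔) = (-8 + c) + ⅔ = -22/3 + c)
q(5)*M(a(2, -2)) = (-4 - ⅓*5 + (⅓)*5²)*(-22/3 + (½)*(-4 + 2)/(-2)) = (-4 - 5/3 + (⅓)*25)*(-22/3 + (½)*(-½)*(-2)) = (-4 - 5/3 + 25/3)*(-22/3 + ½) = (8/3)*(-41/6) = -164/9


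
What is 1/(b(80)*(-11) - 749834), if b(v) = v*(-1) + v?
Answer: -1/749834 ≈ -1.3336e-6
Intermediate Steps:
b(v) = 0 (b(v) = -v + v = 0)
1/(b(80)*(-11) - 749834) = 1/(0*(-11) - 749834) = 1/(0 - 749834) = 1/(-749834) = -1/749834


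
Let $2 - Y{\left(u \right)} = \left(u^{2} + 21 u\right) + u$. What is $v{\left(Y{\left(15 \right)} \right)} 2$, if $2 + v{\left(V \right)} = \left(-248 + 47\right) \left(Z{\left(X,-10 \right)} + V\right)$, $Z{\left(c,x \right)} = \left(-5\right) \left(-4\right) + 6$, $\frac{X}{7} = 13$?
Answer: $211850$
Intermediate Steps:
$X = 91$ ($X = 7 \cdot 13 = 91$)
$Z{\left(c,x \right)} = 26$ ($Z{\left(c,x \right)} = 20 + 6 = 26$)
$Y{\left(u \right)} = 2 - u^{2} - 22 u$ ($Y{\left(u \right)} = 2 - \left(\left(u^{2} + 21 u\right) + u\right) = 2 - \left(u^{2} + 22 u\right) = 2 - u^{2} - 22 u$)
$v{\left(V \right)} = -5228 - 201 V$ ($v{\left(V \right)} = -2 + \left(-248 + 47\right) \left(26 + V\right) = -2 - 201 \left(26 + V\right) = -2 - \left(5226 + 201 V\right) = -5228 - 201 V$)
$v{\left(Y{\left(15 \right)} \right)} 2 = \left(-5228 - 201 \left(2 - 15^{2} - 330\right)\right) 2 = \left(-5228 - 201 \left(2 - 225 - 330\right)\right) 2 = \left(-5228 - -111153\right) 2 = \left(-5228 + 111153\right) 2 = 105925 \cdot 2 = 211850$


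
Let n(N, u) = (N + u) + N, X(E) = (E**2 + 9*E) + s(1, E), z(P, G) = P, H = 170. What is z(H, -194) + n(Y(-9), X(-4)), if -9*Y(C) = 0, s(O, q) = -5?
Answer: 145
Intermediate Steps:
X(E) = -5 + E**2 + 9*E (X(E) = (E**2 + 9*E) - 5 = -5 + E**2 + 9*E)
Y(C) = 0 (Y(C) = -1/9*0 = 0)
n(N, u) = u + 2*N
z(H, -194) + n(Y(-9), X(-4)) = 170 + ((-5 + (-4)**2 + 9*(-4)) + 2*0) = 170 + ((-5 + 16 - 36) + 0) = 170 + (-25 + 0) = 170 - 25 = 145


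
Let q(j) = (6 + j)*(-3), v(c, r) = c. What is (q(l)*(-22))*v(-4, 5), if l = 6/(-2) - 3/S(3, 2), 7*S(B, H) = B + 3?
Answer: 132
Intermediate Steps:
S(B, H) = 3/7 + B/7 (S(B, H) = (B + 3)/7 = (3 + B)/7 = 3/7 + B/7)
l = -13/2 (l = 6/(-2) - 3/(3/7 + (⅐)*3) = 6*(-½) - 3/(3/7 + 3/7) = -3 - 3/6/7 = -3 - 3*7/6 = -3 - 7/2 = -13/2 ≈ -6.5000)
q(j) = -18 - 3*j
(q(l)*(-22))*v(-4, 5) = ((-18 - 3*(-13/2))*(-22))*(-4) = ((-18 + 39/2)*(-22))*(-4) = ((3/2)*(-22))*(-4) = -33*(-4) = 132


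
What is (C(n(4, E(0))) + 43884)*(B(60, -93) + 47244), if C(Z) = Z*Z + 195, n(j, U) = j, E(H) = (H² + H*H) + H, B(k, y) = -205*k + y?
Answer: 1536754845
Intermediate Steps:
B(k, y) = y - 205*k
E(H) = H + 2*H² (E(H) = (H² + H²) + H = 2*H² + H = H + 2*H²)
C(Z) = 195 + Z² (C(Z) = Z² + 195 = 195 + Z²)
(C(n(4, E(0))) + 43884)*(B(60, -93) + 47244) = ((195 + 4²) + 43884)*((-93 - 205*60) + 47244) = ((195 + 16) + 43884)*((-93 - 12300) + 47244) = (211 + 43884)*(-12393 + 47244) = 44095*34851 = 1536754845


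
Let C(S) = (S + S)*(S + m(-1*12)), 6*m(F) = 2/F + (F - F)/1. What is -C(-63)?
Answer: -15883/2 ≈ -7941.5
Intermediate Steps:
m(F) = 1/(3*F) (m(F) = (2/F + (F - F)/1)/6 = (2/F + 0*1)/6 = (2/F + 0)/6 = (2/F)/6 = 1/(3*F))
C(S) = 2*S*(-1/36 + S) (C(S) = (S + S)*(S + 1/(3*((-1*12)))) = (2*S)*(S + (⅓)/(-12)) = (2*S)*(S + (⅓)*(-1/12)) = (2*S)*(S - 1/36) = (2*S)*(-1/36 + S) = 2*S*(-1/36 + S))
-C(-63) = -(-63)*(-1 + 36*(-63))/18 = -(-63)*(-1 - 2268)/18 = -(-63)*(-2269)/18 = -1*15883/2 = -15883/2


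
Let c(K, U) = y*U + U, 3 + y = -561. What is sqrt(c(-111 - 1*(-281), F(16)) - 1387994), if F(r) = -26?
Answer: 2*I*sqrt(343339) ≈ 1171.9*I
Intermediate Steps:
y = -564 (y = -3 - 561 = -564)
c(K, U) = -563*U (c(K, U) = -564*U + U = -563*U)
sqrt(c(-111 - 1*(-281), F(16)) - 1387994) = sqrt(-563*(-26) - 1387994) = sqrt(14638 - 1387994) = sqrt(-1373356) = 2*I*sqrt(343339)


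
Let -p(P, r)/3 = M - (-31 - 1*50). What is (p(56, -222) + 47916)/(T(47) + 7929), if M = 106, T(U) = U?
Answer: 47355/7976 ≈ 5.9372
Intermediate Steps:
p(P, r) = -561 (p(P, r) = -3*(106 - (-31 - 1*50)) = -3*(106 - (-31 - 50)) = -3*(106 - 1*(-81)) = -3*(106 + 81) = -3*187 = -561)
(p(56, -222) + 47916)/(T(47) + 7929) = (-561 + 47916)/(47 + 7929) = 47355/7976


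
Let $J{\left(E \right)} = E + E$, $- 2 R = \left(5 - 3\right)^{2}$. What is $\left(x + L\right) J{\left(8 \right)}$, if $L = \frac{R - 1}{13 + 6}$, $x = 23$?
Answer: $\frac{6944}{19} \approx 365.47$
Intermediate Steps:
$R = -2$ ($R = - \frac{\left(5 - 3\right)^{2}}{2} = - \frac{2^{2}}{2} = \left(- \frac{1}{2}\right) 4 = -2$)
$J{\left(E \right)} = 2 E$
$L = - \frac{3}{19}$ ($L = \frac{-2 - 1}{13 + 6} = - \frac{3}{19} \approx -0.15789$)
$\left(x + L\right) J{\left(8 \right)} = \left(23 - \frac{3}{19}\right) 2 \cdot 8 = \frac{434}{19} \cdot 16 = \frac{6944}{19}$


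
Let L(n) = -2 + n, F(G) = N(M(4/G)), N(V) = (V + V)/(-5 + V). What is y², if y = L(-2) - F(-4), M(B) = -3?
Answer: 361/16 ≈ 22.563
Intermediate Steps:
N(V) = 2*V/(-5 + V) (N(V) = (2*V)/(-5 + V) = 2*V/(-5 + V))
F(G) = ¾ (F(G) = 2*(-3)/(-5 - 3) = 2*(-3)/(-8) = 2*(-3)*(-⅛) = ¾)
y = -19/4 (y = (-2 - 2) - 1*¾ = -4 - ¾ = -19/4 ≈ -4.7500)
y² = (-19/4)² = 361/16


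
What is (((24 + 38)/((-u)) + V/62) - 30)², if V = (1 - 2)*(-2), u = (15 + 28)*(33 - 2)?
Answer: 1600720081/1776889 ≈ 900.86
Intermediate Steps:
u = 1333 (u = 43*31 = 1333)
V = 2 (V = -1*(-2) = 2)
(((24 + 38)/((-u)) + V/62) - 30)² = (((24 + 38)/((-1*1333)) + 2/62) - 30)² = ((62/(-1333) + 2*(1/62)) - 30)² = ((62*(-1/1333) + 1/31) - 30)² = ((-2/43 + 1/31) - 30)² = (-19/1333 - 30)² = (-40009/1333)² = 1600720081/1776889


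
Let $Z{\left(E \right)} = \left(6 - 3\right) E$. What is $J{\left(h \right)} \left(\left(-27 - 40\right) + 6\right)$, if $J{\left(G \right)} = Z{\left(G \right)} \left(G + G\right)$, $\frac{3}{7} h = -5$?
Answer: $- \frac{149450}{3} \approx -49817.0$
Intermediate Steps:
$Z{\left(E \right)} = 3 E$
$h = - \frac{35}{3}$ ($h = \frac{7}{3} \left(-5\right) = - \frac{35}{3} \approx -11.667$)
$J{\left(G \right)} = 6 G^{2}$ ($J{\left(G \right)} = 3 G \left(G + G\right) = 3 G 2 G = 6 G^{2}$)
$J{\left(h \right)} \left(\left(-27 - 40\right) + 6\right) = 6 \left(- \frac{35}{3}\right)^{2} \left(\left(-27 - 40\right) + 6\right) = 6 \cdot \frac{1225}{9} \left(-67 + 6\right) = \frac{2450}{3} \left(-61\right) = - \frac{149450}{3}$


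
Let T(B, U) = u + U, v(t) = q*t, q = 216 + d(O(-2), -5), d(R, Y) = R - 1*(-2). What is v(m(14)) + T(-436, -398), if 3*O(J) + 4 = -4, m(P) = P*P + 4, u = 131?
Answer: 128399/3 ≈ 42800.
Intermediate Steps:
m(P) = 4 + P² (m(P) = P² + 4 = 4 + P²)
O(J) = -8/3 (O(J) = -4/3 + (⅓)*(-4) = -4/3 - 4/3 = -8/3)
d(R, Y) = 2 + R (d(R, Y) = R + 2 = 2 + R)
q = 646/3 (q = 216 + (2 - 8/3) = 216 - ⅔ = 646/3 ≈ 215.33)
v(t) = 646*t/3
T(B, U) = 131 + U
v(m(14)) + T(-436, -398) = 646*(4 + 14²)/3 + (131 - 398) = 646*(4 + 196)/3 - 267 = (646/3)*200 - 267 = 129200/3 - 267 = 128399/3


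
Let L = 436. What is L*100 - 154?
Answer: 43446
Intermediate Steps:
L*100 - 154 = 436*100 - 154 = 43600 - 154 = 43446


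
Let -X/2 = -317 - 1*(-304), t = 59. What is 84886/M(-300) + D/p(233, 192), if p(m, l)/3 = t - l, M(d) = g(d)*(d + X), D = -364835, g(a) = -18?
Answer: 305539289/327978 ≈ 931.58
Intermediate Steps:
X = 26 (X = -2*(-317 - 1*(-304)) = -2*(-317 + 304) = -2*(-13) = 26)
M(d) = -468 - 18*d (M(d) = -18*(d + 26) = -18*(26 + d) = -468 - 18*d)
p(m, l) = 177 - 3*l (p(m, l) = 3*(59 - l) = 177 - 3*l)
84886/M(-300) + D/p(233, 192) = 84886/(-468 - 18*(-300)) - 364835/(177 - 3*192) = 84886/(-468 + 5400) - 364835/(177 - 576) = 84886/4932 - 364835/(-399) = 84886*(1/4932) - 364835*(-1/399) = 42443/2466 + 364835/399 = 305539289/327978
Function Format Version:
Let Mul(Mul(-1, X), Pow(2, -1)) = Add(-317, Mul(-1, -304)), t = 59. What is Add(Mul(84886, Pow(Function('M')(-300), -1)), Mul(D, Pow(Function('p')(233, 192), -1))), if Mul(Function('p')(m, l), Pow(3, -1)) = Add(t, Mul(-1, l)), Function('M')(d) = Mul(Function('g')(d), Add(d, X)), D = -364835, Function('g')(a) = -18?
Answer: Rational(305539289, 327978) ≈ 931.58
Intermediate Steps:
X = 26 (X = Mul(-2, Add(-317, Mul(-1, -304))) = Mul(-2, Add(-317, 304)) = Mul(-2, -13) = 26)
Function('M')(d) = Add(-468, Mul(-18, d)) (Function('M')(d) = Mul(-18, Add(d, 26)) = Mul(-18, Add(26, d)) = Add(-468, Mul(-18, d)))
Function('p')(m, l) = Add(177, Mul(-3, l)) (Function('p')(m, l) = Mul(3, Add(59, Mul(-1, l))) = Add(177, Mul(-3, l)))
Add(Mul(84886, Pow(Function('M')(-300), -1)), Mul(D, Pow(Function('p')(233, 192), -1))) = Add(Mul(84886, Pow(Add(-468, Mul(-18, -300)), -1)), Mul(-364835, Pow(Add(177, Mul(-3, 192)), -1))) = Add(Mul(84886, Pow(Add(-468, 5400), -1)), Mul(-364835, Pow(Add(177, -576), -1))) = Add(Mul(84886, Pow(4932, -1)), Mul(-364835, Pow(-399, -1))) = Add(Mul(84886, Rational(1, 4932)), Mul(-364835, Rational(-1, 399))) = Add(Rational(42443, 2466), Rational(364835, 399)) = Rational(305539289, 327978)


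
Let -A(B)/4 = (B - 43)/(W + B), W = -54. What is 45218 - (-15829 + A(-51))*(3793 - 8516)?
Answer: -7846866493/105 ≈ -7.4732e+7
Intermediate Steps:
A(B) = -4*(-43 + B)/(-54 + B) (A(B) = -4*(B - 43)/(-54 + B) = -4*(-43 + B)/(-54 + B))
45218 - (-15829 + A(-51))*(3793 - 8516) = 45218 - (-15829 + 4*(43 - 1*(-51))/(-54 - 51))*(3793 - 8516) = 45218 - (-15829 + 4*(43 + 51)/(-105))*(-4723) = 45218 - (-15829 + 4*(-1/105)*94)*(-4723) = 45218 - (-15829 - 376/105)*(-4723) = 45218 - (-1662421)*(-4723)/105 = 45218 - 1*7851614383/105 = 45218 - 7851614383/105 = -7846866493/105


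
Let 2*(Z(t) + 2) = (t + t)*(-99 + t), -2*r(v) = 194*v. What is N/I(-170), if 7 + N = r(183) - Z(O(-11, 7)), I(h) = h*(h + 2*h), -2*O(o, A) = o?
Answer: -22989/115600 ≈ -0.19887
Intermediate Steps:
r(v) = -97*v
O(o, A) = -o/2
Z(t) = -2 + t*(-99 + t) (Z(t) = -2 + ((t + t)*(-99 + t))/2 = -2 + ((2*t)*(-99 + t))/2 = -2 + (2*t*(-99 + t))/2 = -2 + t*(-99 + t))
I(h) = 3*h² (I(h) = h*(3*h) = 3*h²)
N = -68967/4 (N = -7 + (-97*183 - (-2 + (-½*(-11))² - (-99)*(-11)/2)) = -7 + (-17751 - (-2 + (11/2)² - 99*11/2)) = -7 + (-17751 - (-2 + 121/4 - 1089/2)) = -7 + (-17751 - 1*(-2065/4)) = -7 + (-17751 + 2065/4) = -7 - 68939/4 = -68967/4 ≈ -17242.)
N/I(-170) = -68967/(4*(3*(-170)²)) = -68967/(4*(3*28900)) = -68967/4/86700 = -68967/4*1/86700 = -22989/115600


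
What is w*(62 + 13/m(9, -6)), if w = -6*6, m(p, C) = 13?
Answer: -2268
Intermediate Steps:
w = -36
w*(62 + 13/m(9, -6)) = -36*(62 + 13/13) = -36*(62 + 13*(1/13)) = -36*(62 + 1) = -36*63 = -2268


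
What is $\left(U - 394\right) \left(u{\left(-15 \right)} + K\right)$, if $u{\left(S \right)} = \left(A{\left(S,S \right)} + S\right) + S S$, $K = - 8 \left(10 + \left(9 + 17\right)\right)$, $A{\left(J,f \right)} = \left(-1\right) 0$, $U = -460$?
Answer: $66612$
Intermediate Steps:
$A{\left(J,f \right)} = 0$
$K = -288$ ($K = - 8 \left(10 + 26\right) = \left(-8\right) 36 = -288$)
$u{\left(S \right)} = S + S^{2}$ ($u{\left(S \right)} = \left(0 + S\right) + S S = S + S^{2}$)
$\left(U - 394\right) \left(u{\left(-15 \right)} + K\right) = \left(-460 - 394\right) \left(- 15 \left(1 - 15\right) - 288\right) = - 854 \left(\left(-15\right) \left(-14\right) - 288\right) = - 854 \left(210 - 288\right) = \left(-854\right) \left(-78\right) = 66612$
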